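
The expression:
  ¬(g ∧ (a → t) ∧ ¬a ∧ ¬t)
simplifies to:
a ∨ t ∨ ¬g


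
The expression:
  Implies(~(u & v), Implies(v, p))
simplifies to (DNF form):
p | u | ~v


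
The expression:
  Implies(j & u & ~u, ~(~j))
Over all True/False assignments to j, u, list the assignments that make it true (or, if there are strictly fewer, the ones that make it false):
is always true.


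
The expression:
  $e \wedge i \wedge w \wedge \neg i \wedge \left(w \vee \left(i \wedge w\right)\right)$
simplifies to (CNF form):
$\text{False}$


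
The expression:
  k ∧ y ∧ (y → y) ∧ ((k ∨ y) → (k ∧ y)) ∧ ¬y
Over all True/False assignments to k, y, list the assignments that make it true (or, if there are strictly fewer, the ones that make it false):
is never true.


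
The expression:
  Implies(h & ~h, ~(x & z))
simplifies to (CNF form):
True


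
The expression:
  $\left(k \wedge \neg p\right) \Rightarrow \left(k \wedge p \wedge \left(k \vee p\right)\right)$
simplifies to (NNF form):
$p \vee \neg k$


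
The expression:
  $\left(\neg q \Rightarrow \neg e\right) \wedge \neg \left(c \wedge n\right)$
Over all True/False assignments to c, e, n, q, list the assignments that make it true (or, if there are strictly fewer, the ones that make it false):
is false only for:
  c=False, e=True, n=False, q=False;
  c=False, e=True, n=True, q=False;
  c=True, e=False, n=True, q=False;
  c=True, e=False, n=True, q=True;
  c=True, e=True, n=False, q=False;
  c=True, e=True, n=True, q=False;
  c=True, e=True, n=True, q=True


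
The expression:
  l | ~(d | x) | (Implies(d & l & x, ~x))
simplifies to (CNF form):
True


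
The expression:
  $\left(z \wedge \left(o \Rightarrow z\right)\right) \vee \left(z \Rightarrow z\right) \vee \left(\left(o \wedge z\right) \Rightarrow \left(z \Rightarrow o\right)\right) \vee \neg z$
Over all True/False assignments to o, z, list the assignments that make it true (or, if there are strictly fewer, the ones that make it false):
is always true.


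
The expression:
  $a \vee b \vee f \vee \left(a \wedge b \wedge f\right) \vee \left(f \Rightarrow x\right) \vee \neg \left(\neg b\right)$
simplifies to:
$\text{True}$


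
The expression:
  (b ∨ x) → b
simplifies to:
b ∨ ¬x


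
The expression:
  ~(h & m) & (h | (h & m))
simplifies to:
h & ~m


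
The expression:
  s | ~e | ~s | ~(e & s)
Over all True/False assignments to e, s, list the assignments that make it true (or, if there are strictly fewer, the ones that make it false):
is always true.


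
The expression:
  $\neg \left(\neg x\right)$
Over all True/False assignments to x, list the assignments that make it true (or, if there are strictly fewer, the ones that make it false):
is true only for:
  x=True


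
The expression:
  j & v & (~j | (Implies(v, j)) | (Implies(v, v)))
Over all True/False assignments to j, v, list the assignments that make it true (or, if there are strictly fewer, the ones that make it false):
is true only for:
  j=True, v=True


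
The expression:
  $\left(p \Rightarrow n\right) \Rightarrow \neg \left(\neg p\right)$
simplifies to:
$p$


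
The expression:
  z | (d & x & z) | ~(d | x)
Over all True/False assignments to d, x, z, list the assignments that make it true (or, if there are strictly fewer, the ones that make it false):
is false only for:
  d=False, x=True, z=False;
  d=True, x=False, z=False;
  d=True, x=True, z=False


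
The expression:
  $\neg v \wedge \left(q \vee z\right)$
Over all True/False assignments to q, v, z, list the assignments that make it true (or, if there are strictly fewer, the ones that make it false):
is true only for:
  q=False, v=False, z=True;
  q=True, v=False, z=False;
  q=True, v=False, z=True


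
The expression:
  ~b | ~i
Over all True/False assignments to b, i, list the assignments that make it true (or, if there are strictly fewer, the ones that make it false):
is false only for:
  b=True, i=True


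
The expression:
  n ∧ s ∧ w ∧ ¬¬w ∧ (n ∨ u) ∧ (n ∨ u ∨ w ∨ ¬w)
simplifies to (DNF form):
n ∧ s ∧ w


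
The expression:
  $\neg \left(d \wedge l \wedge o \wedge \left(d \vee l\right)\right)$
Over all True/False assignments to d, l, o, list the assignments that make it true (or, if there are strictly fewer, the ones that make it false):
is false only for:
  d=True, l=True, o=True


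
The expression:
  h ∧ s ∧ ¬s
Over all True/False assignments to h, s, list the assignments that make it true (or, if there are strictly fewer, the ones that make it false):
is never true.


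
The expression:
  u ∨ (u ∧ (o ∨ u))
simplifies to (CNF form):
u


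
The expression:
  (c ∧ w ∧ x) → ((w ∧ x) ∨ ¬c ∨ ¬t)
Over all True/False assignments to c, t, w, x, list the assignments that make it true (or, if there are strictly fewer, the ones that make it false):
is always true.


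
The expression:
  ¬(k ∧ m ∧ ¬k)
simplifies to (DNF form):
True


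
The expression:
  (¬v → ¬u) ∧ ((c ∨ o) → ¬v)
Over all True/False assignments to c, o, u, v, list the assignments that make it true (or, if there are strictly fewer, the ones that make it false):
is true only for:
  c=False, o=False, u=False, v=False;
  c=False, o=False, u=False, v=True;
  c=False, o=False, u=True, v=True;
  c=False, o=True, u=False, v=False;
  c=True, o=False, u=False, v=False;
  c=True, o=True, u=False, v=False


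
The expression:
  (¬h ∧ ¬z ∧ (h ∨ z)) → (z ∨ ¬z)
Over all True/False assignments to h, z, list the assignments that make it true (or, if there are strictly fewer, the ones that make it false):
is always true.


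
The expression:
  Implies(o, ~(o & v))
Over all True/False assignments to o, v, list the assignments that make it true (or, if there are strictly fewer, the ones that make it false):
is false only for:
  o=True, v=True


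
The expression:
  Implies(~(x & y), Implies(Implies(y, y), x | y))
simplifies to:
x | y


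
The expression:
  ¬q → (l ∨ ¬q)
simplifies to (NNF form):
True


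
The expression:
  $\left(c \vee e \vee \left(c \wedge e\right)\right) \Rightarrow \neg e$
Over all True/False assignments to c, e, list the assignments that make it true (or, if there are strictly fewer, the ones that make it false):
is true only for:
  c=False, e=False;
  c=True, e=False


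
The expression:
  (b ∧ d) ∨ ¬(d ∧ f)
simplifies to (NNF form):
b ∨ ¬d ∨ ¬f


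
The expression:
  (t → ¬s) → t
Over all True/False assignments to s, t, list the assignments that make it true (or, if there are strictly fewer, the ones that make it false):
is true only for:
  s=False, t=True;
  s=True, t=True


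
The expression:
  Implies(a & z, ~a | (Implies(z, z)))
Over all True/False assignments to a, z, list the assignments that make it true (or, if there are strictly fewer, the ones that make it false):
is always true.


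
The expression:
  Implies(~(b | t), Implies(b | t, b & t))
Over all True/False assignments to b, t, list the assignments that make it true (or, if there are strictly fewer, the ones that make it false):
is always true.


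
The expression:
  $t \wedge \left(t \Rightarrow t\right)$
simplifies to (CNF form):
$t$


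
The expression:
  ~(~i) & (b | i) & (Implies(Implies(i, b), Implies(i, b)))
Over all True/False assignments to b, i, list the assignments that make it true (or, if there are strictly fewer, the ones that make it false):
is true only for:
  b=False, i=True;
  b=True, i=True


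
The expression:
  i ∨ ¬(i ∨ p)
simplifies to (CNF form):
i ∨ ¬p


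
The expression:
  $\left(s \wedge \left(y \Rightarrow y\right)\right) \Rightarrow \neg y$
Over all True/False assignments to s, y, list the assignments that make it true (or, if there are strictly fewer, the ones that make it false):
is false only for:
  s=True, y=True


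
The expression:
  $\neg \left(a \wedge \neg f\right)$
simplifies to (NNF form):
$f \vee \neg a$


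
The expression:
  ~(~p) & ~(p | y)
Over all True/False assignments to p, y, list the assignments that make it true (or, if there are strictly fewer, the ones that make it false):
is never true.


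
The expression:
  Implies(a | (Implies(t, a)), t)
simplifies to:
t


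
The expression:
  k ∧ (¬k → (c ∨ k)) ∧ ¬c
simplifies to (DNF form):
k ∧ ¬c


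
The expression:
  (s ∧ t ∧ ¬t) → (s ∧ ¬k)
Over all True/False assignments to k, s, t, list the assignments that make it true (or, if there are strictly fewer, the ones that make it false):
is always true.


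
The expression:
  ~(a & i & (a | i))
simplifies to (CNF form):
~a | ~i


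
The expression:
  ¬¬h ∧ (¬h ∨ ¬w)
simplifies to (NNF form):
h ∧ ¬w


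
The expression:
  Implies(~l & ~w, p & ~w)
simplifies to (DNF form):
l | p | w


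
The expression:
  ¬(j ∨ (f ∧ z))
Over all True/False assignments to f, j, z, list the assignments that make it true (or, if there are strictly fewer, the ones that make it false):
is true only for:
  f=False, j=False, z=False;
  f=False, j=False, z=True;
  f=True, j=False, z=False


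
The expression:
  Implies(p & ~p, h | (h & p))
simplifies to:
True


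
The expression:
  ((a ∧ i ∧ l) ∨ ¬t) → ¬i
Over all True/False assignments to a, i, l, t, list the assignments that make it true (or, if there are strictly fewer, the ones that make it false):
is false only for:
  a=False, i=True, l=False, t=False;
  a=False, i=True, l=True, t=False;
  a=True, i=True, l=False, t=False;
  a=True, i=True, l=True, t=False;
  a=True, i=True, l=True, t=True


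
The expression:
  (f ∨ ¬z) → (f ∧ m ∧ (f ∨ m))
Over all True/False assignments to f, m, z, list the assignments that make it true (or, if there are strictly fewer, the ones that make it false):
is true only for:
  f=False, m=False, z=True;
  f=False, m=True, z=True;
  f=True, m=True, z=False;
  f=True, m=True, z=True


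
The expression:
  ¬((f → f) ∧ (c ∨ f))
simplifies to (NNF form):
¬c ∧ ¬f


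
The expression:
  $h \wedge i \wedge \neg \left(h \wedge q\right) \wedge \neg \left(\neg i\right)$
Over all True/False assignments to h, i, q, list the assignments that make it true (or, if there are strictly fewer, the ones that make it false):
is true only for:
  h=True, i=True, q=False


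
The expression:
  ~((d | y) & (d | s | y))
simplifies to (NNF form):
~d & ~y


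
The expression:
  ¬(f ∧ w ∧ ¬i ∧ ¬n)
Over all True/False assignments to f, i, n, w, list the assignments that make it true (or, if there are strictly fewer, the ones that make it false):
is false only for:
  f=True, i=False, n=False, w=True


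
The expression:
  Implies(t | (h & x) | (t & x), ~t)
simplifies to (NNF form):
~t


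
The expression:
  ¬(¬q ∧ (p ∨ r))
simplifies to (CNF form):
(q ∨ ¬p) ∧ (q ∨ ¬r)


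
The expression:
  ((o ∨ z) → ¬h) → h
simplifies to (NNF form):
h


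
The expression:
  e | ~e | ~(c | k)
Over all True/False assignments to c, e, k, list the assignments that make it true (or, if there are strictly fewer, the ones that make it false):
is always true.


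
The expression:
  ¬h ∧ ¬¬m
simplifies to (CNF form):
m ∧ ¬h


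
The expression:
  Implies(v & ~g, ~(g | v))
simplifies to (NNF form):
g | ~v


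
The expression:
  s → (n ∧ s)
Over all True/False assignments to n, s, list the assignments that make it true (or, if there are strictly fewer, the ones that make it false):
is false only for:
  n=False, s=True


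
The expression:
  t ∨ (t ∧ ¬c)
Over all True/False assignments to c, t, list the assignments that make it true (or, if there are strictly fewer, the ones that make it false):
is true only for:
  c=False, t=True;
  c=True, t=True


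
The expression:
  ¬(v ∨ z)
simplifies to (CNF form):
¬v ∧ ¬z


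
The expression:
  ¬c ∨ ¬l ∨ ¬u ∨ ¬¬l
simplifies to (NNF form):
True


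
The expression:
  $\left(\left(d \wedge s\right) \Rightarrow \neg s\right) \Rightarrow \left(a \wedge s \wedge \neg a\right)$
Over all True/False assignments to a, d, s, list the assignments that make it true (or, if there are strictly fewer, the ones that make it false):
is true only for:
  a=False, d=True, s=True;
  a=True, d=True, s=True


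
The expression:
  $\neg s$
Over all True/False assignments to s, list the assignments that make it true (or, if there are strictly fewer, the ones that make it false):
is true only for:
  s=False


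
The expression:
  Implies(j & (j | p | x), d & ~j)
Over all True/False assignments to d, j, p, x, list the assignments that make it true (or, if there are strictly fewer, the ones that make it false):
is true only for:
  d=False, j=False, p=False, x=False;
  d=False, j=False, p=False, x=True;
  d=False, j=False, p=True, x=False;
  d=False, j=False, p=True, x=True;
  d=True, j=False, p=False, x=False;
  d=True, j=False, p=False, x=True;
  d=True, j=False, p=True, x=False;
  d=True, j=False, p=True, x=True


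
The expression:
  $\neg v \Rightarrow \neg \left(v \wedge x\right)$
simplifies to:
$\text{True}$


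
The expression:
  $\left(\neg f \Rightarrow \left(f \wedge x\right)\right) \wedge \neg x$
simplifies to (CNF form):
$f \wedge \neg x$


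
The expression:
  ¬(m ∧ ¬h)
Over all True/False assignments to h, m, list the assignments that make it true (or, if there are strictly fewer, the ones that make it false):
is false only for:
  h=False, m=True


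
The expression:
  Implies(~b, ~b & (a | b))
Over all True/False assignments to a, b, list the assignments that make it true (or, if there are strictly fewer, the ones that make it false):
is false only for:
  a=False, b=False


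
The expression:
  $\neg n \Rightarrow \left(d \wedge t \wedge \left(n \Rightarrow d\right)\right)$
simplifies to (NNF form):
$n \vee \left(d \wedge t\right)$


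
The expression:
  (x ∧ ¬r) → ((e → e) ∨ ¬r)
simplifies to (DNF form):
True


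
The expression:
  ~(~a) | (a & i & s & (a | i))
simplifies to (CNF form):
a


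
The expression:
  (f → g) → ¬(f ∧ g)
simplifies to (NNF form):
¬f ∨ ¬g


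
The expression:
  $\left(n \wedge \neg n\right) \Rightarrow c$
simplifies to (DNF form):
$\text{True}$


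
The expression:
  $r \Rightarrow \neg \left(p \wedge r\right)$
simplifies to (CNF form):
$\neg p \vee \neg r$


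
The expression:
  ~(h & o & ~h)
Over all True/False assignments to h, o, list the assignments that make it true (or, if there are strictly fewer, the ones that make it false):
is always true.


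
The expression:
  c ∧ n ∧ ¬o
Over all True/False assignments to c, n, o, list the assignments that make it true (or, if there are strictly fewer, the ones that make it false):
is true only for:
  c=True, n=True, o=False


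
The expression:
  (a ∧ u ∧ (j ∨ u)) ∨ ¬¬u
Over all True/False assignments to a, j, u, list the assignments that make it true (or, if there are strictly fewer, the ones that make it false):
is true only for:
  a=False, j=False, u=True;
  a=False, j=True, u=True;
  a=True, j=False, u=True;
  a=True, j=True, u=True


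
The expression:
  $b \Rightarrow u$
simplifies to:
$u \vee \neg b$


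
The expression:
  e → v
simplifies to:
v ∨ ¬e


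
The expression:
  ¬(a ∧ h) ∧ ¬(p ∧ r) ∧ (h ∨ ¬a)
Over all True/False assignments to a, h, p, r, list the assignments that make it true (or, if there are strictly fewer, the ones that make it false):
is true only for:
  a=False, h=False, p=False, r=False;
  a=False, h=False, p=False, r=True;
  a=False, h=False, p=True, r=False;
  a=False, h=True, p=False, r=False;
  a=False, h=True, p=False, r=True;
  a=False, h=True, p=True, r=False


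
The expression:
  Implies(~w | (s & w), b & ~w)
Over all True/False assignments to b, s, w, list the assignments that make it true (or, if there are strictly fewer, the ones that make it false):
is true only for:
  b=False, s=False, w=True;
  b=True, s=False, w=False;
  b=True, s=False, w=True;
  b=True, s=True, w=False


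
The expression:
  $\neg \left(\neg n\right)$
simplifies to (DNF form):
$n$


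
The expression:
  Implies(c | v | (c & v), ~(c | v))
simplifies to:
~c & ~v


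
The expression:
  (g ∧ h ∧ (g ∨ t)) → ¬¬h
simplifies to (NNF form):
True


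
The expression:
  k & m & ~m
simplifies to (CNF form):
False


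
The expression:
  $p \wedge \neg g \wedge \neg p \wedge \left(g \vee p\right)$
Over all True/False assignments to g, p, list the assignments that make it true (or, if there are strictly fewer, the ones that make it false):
is never true.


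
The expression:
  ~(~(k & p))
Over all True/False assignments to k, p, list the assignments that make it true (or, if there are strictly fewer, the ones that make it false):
is true only for:
  k=True, p=True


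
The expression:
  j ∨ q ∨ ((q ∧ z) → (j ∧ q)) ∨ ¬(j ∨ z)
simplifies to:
True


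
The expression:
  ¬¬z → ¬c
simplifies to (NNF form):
¬c ∨ ¬z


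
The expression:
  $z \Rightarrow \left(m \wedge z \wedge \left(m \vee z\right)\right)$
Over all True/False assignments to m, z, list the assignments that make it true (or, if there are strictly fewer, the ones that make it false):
is false only for:
  m=False, z=True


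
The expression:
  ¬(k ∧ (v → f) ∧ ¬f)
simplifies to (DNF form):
f ∨ v ∨ ¬k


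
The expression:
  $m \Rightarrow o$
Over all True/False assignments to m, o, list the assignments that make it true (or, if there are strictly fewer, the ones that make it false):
is false only for:
  m=True, o=False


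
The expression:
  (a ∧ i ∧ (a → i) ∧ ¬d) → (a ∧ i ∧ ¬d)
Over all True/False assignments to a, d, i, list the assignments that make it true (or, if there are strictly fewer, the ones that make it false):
is always true.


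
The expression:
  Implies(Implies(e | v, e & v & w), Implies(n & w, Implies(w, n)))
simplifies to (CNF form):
True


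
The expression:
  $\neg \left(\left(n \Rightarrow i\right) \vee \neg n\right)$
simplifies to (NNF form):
$n \wedge \neg i$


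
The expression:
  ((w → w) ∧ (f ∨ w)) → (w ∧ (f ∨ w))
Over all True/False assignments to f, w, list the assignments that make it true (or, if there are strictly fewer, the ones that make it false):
is false only for:
  f=True, w=False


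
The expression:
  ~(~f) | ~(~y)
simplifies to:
f | y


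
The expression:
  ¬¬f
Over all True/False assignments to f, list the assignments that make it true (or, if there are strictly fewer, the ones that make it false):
is true only for:
  f=True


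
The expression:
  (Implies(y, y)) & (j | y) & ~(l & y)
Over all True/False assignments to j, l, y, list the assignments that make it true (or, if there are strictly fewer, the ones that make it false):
is true only for:
  j=False, l=False, y=True;
  j=True, l=False, y=False;
  j=True, l=False, y=True;
  j=True, l=True, y=False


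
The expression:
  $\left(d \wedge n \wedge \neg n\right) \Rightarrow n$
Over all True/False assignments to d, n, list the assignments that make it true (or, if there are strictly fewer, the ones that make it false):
is always true.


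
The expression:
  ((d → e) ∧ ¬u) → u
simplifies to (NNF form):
u ∨ (d ∧ ¬e)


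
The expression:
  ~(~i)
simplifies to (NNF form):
i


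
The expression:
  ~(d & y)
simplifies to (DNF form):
~d | ~y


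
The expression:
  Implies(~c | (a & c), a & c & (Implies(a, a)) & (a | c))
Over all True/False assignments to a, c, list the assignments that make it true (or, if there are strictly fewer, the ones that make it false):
is true only for:
  a=False, c=True;
  a=True, c=True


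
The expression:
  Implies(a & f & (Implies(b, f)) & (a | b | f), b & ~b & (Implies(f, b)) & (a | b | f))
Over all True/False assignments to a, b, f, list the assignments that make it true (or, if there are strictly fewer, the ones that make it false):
is false only for:
  a=True, b=False, f=True;
  a=True, b=True, f=True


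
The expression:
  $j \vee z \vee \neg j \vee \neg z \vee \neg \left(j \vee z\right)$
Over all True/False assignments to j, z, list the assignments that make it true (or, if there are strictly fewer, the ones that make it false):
is always true.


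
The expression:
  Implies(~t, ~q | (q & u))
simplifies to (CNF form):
t | u | ~q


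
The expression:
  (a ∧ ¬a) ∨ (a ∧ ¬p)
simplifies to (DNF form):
a ∧ ¬p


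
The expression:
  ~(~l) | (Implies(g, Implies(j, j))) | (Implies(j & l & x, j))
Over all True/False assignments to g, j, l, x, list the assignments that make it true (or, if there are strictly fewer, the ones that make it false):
is always true.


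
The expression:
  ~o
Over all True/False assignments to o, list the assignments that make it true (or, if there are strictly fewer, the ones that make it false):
is true only for:
  o=False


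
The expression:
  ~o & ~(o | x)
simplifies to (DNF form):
~o & ~x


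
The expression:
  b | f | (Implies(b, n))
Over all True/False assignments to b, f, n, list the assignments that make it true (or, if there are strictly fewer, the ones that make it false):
is always true.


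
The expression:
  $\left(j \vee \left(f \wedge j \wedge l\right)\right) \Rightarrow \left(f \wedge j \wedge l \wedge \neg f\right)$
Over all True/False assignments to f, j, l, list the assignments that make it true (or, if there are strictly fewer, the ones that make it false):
is true only for:
  f=False, j=False, l=False;
  f=False, j=False, l=True;
  f=True, j=False, l=False;
  f=True, j=False, l=True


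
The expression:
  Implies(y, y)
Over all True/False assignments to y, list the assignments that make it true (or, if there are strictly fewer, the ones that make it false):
is always true.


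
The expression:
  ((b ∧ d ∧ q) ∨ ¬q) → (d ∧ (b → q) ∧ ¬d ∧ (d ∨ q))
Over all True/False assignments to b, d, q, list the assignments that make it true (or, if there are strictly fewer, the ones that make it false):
is true only for:
  b=False, d=False, q=True;
  b=False, d=True, q=True;
  b=True, d=False, q=True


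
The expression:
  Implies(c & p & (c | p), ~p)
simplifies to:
~c | ~p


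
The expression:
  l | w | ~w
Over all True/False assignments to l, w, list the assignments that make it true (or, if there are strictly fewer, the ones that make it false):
is always true.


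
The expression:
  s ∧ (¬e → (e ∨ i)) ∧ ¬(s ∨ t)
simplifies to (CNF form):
False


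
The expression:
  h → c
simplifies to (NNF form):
c ∨ ¬h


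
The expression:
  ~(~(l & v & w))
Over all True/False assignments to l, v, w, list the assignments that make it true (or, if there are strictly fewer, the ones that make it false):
is true only for:
  l=True, v=True, w=True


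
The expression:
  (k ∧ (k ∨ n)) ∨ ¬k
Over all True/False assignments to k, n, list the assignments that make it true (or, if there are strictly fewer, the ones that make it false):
is always true.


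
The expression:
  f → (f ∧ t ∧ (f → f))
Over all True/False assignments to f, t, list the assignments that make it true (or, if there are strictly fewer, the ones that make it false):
is false only for:
  f=True, t=False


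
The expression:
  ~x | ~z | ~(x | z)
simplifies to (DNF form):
~x | ~z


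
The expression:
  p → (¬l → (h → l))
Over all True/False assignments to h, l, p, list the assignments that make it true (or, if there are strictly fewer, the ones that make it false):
is false only for:
  h=True, l=False, p=True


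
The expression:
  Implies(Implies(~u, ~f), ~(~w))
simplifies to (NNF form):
w | (f & ~u)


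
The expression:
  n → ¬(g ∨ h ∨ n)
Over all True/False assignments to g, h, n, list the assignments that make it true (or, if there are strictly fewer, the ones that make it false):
is true only for:
  g=False, h=False, n=False;
  g=False, h=True, n=False;
  g=True, h=False, n=False;
  g=True, h=True, n=False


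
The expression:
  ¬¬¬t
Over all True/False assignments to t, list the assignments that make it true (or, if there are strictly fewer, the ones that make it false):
is true only for:
  t=False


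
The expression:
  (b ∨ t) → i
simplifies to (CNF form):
(i ∨ ¬b) ∧ (i ∨ ¬t)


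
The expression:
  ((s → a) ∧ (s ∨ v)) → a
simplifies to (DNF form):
a ∨ s ∨ ¬v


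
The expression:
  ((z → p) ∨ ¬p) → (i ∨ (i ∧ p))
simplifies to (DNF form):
i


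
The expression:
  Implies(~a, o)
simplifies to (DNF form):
a | o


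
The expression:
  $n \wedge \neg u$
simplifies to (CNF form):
$n \wedge \neg u$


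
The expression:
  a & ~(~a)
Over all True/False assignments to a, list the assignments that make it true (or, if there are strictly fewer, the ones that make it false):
is true only for:
  a=True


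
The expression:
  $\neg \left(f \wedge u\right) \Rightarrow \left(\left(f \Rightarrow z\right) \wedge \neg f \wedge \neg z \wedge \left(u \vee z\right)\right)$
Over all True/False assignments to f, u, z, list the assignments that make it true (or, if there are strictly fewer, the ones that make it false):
is true only for:
  f=False, u=True, z=False;
  f=True, u=True, z=False;
  f=True, u=True, z=True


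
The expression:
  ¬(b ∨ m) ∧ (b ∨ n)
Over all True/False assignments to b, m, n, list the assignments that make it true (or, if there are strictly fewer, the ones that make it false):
is true only for:
  b=False, m=False, n=True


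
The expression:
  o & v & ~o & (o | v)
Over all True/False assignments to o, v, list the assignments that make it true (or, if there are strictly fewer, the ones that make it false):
is never true.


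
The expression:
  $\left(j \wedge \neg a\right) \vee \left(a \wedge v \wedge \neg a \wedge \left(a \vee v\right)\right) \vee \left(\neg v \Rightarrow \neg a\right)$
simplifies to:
$v \vee \neg a$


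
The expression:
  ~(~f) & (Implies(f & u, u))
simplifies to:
f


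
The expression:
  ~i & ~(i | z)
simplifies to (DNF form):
~i & ~z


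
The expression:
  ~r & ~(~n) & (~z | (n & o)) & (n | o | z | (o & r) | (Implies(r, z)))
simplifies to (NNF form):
n & ~r & (o | ~z)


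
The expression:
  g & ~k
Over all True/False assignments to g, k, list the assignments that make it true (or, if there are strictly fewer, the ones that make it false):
is true only for:
  g=True, k=False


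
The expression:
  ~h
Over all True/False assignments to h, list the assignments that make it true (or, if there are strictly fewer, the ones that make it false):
is true only for:
  h=False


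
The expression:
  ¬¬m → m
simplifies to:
True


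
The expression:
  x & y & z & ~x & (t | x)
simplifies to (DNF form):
False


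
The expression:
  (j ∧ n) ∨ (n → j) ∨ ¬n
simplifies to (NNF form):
j ∨ ¬n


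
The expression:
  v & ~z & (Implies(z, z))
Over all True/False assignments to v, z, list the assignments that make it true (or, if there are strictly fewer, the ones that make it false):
is true only for:
  v=True, z=False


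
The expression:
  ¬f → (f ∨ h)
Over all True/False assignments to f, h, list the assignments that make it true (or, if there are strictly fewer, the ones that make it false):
is false only for:
  f=False, h=False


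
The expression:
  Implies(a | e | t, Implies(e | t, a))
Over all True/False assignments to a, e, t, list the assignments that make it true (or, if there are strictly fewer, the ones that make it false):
is false only for:
  a=False, e=False, t=True;
  a=False, e=True, t=False;
  a=False, e=True, t=True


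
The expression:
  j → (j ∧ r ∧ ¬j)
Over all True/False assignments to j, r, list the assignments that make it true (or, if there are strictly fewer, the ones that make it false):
is true only for:
  j=False, r=False;
  j=False, r=True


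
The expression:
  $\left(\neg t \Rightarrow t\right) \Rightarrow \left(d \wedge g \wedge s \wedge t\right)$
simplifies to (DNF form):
$\left(d \wedge g \wedge s\right) \vee \neg t$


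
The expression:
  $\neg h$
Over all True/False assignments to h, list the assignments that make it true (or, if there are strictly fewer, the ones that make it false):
is true only for:
  h=False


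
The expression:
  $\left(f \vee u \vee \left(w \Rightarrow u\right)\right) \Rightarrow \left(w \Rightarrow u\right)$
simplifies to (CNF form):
$u \vee \neg f \vee \neg w$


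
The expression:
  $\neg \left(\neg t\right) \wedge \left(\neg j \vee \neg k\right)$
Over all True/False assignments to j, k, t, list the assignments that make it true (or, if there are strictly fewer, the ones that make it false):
is true only for:
  j=False, k=False, t=True;
  j=False, k=True, t=True;
  j=True, k=False, t=True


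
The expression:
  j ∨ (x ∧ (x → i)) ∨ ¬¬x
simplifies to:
j ∨ x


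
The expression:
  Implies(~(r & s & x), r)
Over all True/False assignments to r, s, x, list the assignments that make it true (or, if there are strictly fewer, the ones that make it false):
is true only for:
  r=True, s=False, x=False;
  r=True, s=False, x=True;
  r=True, s=True, x=False;
  r=True, s=True, x=True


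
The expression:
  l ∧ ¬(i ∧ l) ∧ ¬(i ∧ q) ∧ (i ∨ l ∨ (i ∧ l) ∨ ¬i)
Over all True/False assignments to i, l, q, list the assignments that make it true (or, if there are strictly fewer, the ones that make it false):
is true only for:
  i=False, l=True, q=False;
  i=False, l=True, q=True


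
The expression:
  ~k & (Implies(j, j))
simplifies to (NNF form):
~k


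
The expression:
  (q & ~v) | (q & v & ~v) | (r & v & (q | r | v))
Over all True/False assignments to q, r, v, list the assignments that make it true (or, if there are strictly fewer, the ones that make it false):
is true only for:
  q=False, r=True, v=True;
  q=True, r=False, v=False;
  q=True, r=True, v=False;
  q=True, r=True, v=True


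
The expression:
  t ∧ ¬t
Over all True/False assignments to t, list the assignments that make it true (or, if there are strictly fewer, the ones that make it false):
is never true.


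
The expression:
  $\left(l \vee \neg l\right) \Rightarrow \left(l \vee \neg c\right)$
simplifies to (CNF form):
$l \vee \neg c$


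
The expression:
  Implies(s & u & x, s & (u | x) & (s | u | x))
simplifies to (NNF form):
True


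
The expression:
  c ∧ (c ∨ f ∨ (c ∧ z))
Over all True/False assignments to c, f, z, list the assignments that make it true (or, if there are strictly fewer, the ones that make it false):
is true only for:
  c=True, f=False, z=False;
  c=True, f=False, z=True;
  c=True, f=True, z=False;
  c=True, f=True, z=True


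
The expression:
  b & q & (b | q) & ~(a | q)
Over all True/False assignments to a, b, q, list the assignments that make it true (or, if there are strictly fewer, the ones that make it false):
is never true.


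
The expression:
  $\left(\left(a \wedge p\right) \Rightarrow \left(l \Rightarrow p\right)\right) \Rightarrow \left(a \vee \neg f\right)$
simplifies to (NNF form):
$a \vee \neg f$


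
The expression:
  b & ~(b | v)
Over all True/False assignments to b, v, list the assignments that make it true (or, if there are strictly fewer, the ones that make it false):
is never true.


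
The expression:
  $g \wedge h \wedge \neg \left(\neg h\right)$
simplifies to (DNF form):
$g \wedge h$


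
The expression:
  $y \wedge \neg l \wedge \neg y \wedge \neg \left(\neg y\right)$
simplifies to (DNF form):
$\text{False}$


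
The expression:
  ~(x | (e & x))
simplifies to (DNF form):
~x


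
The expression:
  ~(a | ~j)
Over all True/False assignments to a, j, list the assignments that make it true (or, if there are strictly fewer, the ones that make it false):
is true only for:
  a=False, j=True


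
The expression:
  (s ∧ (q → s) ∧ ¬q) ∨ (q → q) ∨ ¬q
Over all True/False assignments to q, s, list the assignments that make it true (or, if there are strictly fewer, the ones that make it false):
is always true.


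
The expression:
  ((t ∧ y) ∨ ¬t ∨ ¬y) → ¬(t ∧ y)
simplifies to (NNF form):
¬t ∨ ¬y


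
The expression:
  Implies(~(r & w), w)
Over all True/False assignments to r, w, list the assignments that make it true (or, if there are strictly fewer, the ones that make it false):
is true only for:
  r=False, w=True;
  r=True, w=True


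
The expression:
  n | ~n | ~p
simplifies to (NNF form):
True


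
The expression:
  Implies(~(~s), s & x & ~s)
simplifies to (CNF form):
~s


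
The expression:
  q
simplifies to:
q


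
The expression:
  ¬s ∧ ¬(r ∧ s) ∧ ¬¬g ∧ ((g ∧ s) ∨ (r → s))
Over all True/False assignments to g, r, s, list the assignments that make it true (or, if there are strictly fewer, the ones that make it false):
is true only for:
  g=True, r=False, s=False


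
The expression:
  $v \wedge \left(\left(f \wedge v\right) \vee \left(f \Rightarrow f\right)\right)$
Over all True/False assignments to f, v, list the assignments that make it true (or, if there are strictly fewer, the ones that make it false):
is true only for:
  f=False, v=True;
  f=True, v=True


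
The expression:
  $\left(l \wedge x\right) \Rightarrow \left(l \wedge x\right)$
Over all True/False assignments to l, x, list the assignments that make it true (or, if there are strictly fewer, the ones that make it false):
is always true.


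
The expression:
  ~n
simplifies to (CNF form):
~n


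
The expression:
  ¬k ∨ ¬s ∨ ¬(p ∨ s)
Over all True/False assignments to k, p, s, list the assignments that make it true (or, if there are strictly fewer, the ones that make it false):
is false only for:
  k=True, p=False, s=True;
  k=True, p=True, s=True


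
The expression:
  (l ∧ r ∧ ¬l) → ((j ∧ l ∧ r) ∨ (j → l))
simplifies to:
True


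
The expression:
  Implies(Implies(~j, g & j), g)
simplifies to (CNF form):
g | ~j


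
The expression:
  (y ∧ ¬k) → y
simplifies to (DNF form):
True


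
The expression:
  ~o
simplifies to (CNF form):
~o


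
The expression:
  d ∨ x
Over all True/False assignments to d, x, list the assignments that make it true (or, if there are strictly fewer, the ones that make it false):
is false only for:
  d=False, x=False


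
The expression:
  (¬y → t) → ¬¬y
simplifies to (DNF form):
y ∨ ¬t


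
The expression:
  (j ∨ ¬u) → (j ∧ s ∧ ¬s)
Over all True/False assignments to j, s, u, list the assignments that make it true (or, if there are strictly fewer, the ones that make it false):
is true only for:
  j=False, s=False, u=True;
  j=False, s=True, u=True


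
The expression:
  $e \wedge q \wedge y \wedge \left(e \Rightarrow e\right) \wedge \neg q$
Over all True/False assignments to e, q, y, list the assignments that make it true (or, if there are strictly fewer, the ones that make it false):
is never true.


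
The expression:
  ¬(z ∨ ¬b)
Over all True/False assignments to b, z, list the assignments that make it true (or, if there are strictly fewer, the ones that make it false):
is true only for:
  b=True, z=False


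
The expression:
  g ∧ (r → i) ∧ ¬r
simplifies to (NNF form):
g ∧ ¬r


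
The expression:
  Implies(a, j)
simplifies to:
j | ~a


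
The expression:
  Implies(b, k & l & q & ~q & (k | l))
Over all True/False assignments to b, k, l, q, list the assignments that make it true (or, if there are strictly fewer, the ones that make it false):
is true only for:
  b=False, k=False, l=False, q=False;
  b=False, k=False, l=False, q=True;
  b=False, k=False, l=True, q=False;
  b=False, k=False, l=True, q=True;
  b=False, k=True, l=False, q=False;
  b=False, k=True, l=False, q=True;
  b=False, k=True, l=True, q=False;
  b=False, k=True, l=True, q=True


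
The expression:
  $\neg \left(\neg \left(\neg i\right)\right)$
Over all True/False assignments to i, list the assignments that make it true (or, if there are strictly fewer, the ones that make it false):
is true only for:
  i=False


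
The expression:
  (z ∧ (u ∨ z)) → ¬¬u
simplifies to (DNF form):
u ∨ ¬z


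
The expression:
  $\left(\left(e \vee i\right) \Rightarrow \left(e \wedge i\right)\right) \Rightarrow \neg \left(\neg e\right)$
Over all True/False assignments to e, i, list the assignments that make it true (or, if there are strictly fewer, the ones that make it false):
is false only for:
  e=False, i=False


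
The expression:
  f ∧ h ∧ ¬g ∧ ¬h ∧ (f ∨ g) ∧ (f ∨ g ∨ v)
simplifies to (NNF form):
False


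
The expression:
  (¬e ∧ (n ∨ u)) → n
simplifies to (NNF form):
e ∨ n ∨ ¬u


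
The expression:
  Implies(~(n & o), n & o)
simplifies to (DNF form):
n & o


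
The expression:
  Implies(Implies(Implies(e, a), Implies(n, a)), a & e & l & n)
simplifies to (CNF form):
n & (a | ~e) & (e | ~a) & (l | ~e)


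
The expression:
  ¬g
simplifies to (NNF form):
¬g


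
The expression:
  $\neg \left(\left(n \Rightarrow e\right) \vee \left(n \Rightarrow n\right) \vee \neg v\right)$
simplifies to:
$\text{False}$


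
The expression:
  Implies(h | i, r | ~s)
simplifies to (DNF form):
r | ~s | (~h & ~i)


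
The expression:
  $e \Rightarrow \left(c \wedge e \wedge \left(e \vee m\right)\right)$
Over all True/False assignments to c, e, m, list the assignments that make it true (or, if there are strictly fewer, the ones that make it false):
is false only for:
  c=False, e=True, m=False;
  c=False, e=True, m=True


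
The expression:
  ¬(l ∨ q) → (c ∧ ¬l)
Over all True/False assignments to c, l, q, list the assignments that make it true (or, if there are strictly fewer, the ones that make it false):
is false only for:
  c=False, l=False, q=False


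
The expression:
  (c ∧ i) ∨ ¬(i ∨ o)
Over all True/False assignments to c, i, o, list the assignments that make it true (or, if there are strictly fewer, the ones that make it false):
is true only for:
  c=False, i=False, o=False;
  c=True, i=False, o=False;
  c=True, i=True, o=False;
  c=True, i=True, o=True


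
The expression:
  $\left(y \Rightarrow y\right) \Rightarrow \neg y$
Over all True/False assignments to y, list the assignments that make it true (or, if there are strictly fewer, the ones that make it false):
is true only for:
  y=False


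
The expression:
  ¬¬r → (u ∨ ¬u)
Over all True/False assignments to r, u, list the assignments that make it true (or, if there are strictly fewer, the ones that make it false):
is always true.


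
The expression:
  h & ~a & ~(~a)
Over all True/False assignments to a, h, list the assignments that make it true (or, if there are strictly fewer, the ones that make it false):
is never true.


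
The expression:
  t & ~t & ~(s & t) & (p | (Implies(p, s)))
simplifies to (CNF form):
False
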